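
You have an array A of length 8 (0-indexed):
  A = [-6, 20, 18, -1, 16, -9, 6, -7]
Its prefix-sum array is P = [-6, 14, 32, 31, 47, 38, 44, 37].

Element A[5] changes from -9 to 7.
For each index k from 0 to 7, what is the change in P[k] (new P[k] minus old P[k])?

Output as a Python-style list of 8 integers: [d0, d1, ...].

Element change: A[5] -9 -> 7, delta = 16
For k < 5: P[k] unchanged, delta_P[k] = 0
For k >= 5: P[k] shifts by exactly 16
Delta array: [0, 0, 0, 0, 0, 16, 16, 16]

Answer: [0, 0, 0, 0, 0, 16, 16, 16]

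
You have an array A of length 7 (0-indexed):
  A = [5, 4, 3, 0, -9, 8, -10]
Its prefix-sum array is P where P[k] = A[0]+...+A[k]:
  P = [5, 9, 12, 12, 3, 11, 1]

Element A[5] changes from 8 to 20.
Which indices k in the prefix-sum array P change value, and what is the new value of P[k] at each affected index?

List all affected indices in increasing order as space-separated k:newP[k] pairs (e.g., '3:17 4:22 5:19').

P[k] = A[0] + ... + A[k]
P[k] includes A[5] iff k >= 5
Affected indices: 5, 6, ..., 6; delta = 12
  P[5]: 11 + 12 = 23
  P[6]: 1 + 12 = 13

Answer: 5:23 6:13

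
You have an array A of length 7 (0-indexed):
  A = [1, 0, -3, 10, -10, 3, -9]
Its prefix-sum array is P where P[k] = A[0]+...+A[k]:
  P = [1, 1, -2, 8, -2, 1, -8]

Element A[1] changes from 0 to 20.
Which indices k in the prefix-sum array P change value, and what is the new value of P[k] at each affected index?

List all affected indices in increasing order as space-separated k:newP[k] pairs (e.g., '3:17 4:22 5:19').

P[k] = A[0] + ... + A[k]
P[k] includes A[1] iff k >= 1
Affected indices: 1, 2, ..., 6; delta = 20
  P[1]: 1 + 20 = 21
  P[2]: -2 + 20 = 18
  P[3]: 8 + 20 = 28
  P[4]: -2 + 20 = 18
  P[5]: 1 + 20 = 21
  P[6]: -8 + 20 = 12

Answer: 1:21 2:18 3:28 4:18 5:21 6:12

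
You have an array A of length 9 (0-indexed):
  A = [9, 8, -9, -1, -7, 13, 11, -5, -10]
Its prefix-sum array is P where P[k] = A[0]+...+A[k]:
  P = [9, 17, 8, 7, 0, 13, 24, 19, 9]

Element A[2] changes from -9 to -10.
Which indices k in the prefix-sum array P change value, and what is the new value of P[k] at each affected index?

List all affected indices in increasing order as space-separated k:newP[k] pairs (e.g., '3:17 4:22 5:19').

Answer: 2:7 3:6 4:-1 5:12 6:23 7:18 8:8

Derivation:
P[k] = A[0] + ... + A[k]
P[k] includes A[2] iff k >= 2
Affected indices: 2, 3, ..., 8; delta = -1
  P[2]: 8 + -1 = 7
  P[3]: 7 + -1 = 6
  P[4]: 0 + -1 = -1
  P[5]: 13 + -1 = 12
  P[6]: 24 + -1 = 23
  P[7]: 19 + -1 = 18
  P[8]: 9 + -1 = 8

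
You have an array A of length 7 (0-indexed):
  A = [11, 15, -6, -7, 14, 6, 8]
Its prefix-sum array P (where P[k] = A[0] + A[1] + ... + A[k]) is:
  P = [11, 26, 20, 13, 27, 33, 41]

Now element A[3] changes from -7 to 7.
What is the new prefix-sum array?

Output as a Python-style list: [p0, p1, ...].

Change: A[3] -7 -> 7, delta = 14
P[k] for k < 3: unchanged (A[3] not included)
P[k] for k >= 3: shift by delta = 14
  P[0] = 11 + 0 = 11
  P[1] = 26 + 0 = 26
  P[2] = 20 + 0 = 20
  P[3] = 13 + 14 = 27
  P[4] = 27 + 14 = 41
  P[5] = 33 + 14 = 47
  P[6] = 41 + 14 = 55

Answer: [11, 26, 20, 27, 41, 47, 55]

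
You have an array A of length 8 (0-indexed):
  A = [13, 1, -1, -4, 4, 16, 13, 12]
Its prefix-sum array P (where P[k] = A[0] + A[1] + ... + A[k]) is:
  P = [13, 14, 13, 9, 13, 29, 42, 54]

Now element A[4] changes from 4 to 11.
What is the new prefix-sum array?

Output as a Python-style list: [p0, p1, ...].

Change: A[4] 4 -> 11, delta = 7
P[k] for k < 4: unchanged (A[4] not included)
P[k] for k >= 4: shift by delta = 7
  P[0] = 13 + 0 = 13
  P[1] = 14 + 0 = 14
  P[2] = 13 + 0 = 13
  P[3] = 9 + 0 = 9
  P[4] = 13 + 7 = 20
  P[5] = 29 + 7 = 36
  P[6] = 42 + 7 = 49
  P[7] = 54 + 7 = 61

Answer: [13, 14, 13, 9, 20, 36, 49, 61]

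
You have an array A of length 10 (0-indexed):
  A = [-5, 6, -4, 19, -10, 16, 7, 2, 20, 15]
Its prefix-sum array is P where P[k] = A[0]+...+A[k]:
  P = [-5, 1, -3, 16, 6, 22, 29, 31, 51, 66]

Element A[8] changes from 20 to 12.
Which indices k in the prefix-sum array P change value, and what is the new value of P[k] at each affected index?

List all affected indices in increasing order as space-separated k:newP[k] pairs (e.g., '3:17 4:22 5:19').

P[k] = A[0] + ... + A[k]
P[k] includes A[8] iff k >= 8
Affected indices: 8, 9, ..., 9; delta = -8
  P[8]: 51 + -8 = 43
  P[9]: 66 + -8 = 58

Answer: 8:43 9:58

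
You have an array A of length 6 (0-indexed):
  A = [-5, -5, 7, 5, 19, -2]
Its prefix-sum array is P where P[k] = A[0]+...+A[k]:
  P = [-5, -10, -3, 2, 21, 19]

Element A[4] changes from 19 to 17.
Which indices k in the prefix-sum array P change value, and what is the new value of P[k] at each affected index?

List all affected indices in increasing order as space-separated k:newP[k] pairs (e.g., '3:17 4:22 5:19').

P[k] = A[0] + ... + A[k]
P[k] includes A[4] iff k >= 4
Affected indices: 4, 5, ..., 5; delta = -2
  P[4]: 21 + -2 = 19
  P[5]: 19 + -2 = 17

Answer: 4:19 5:17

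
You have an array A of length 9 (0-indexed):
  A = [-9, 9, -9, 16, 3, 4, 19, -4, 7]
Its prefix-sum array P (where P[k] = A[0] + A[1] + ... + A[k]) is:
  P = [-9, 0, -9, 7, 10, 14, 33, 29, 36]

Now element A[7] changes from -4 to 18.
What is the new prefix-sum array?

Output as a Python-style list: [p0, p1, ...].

Change: A[7] -4 -> 18, delta = 22
P[k] for k < 7: unchanged (A[7] not included)
P[k] for k >= 7: shift by delta = 22
  P[0] = -9 + 0 = -9
  P[1] = 0 + 0 = 0
  P[2] = -9 + 0 = -9
  P[3] = 7 + 0 = 7
  P[4] = 10 + 0 = 10
  P[5] = 14 + 0 = 14
  P[6] = 33 + 0 = 33
  P[7] = 29 + 22 = 51
  P[8] = 36 + 22 = 58

Answer: [-9, 0, -9, 7, 10, 14, 33, 51, 58]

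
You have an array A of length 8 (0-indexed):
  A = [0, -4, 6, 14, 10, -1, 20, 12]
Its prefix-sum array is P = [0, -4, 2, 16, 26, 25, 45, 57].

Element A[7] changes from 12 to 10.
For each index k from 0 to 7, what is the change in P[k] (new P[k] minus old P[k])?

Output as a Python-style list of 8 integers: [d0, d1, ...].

Answer: [0, 0, 0, 0, 0, 0, 0, -2]

Derivation:
Element change: A[7] 12 -> 10, delta = -2
For k < 7: P[k] unchanged, delta_P[k] = 0
For k >= 7: P[k] shifts by exactly -2
Delta array: [0, 0, 0, 0, 0, 0, 0, -2]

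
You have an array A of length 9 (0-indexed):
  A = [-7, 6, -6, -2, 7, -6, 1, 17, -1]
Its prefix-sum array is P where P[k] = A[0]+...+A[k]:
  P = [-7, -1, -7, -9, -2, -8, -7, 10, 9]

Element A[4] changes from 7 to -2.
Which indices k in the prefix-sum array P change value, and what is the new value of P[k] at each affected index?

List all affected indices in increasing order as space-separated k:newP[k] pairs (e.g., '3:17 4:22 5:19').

Answer: 4:-11 5:-17 6:-16 7:1 8:0

Derivation:
P[k] = A[0] + ... + A[k]
P[k] includes A[4] iff k >= 4
Affected indices: 4, 5, ..., 8; delta = -9
  P[4]: -2 + -9 = -11
  P[5]: -8 + -9 = -17
  P[6]: -7 + -9 = -16
  P[7]: 10 + -9 = 1
  P[8]: 9 + -9 = 0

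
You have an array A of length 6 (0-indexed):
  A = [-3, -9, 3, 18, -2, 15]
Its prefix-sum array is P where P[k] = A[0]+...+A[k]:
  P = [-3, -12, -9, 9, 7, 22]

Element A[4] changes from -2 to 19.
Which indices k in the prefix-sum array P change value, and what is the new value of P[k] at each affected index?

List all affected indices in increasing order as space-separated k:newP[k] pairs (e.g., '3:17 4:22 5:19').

Answer: 4:28 5:43

Derivation:
P[k] = A[0] + ... + A[k]
P[k] includes A[4] iff k >= 4
Affected indices: 4, 5, ..., 5; delta = 21
  P[4]: 7 + 21 = 28
  P[5]: 22 + 21 = 43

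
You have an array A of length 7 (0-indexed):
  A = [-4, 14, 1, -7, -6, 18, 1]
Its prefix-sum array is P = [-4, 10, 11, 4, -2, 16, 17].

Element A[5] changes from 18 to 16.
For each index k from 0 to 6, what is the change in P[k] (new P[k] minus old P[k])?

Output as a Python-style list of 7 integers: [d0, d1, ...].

Answer: [0, 0, 0, 0, 0, -2, -2]

Derivation:
Element change: A[5] 18 -> 16, delta = -2
For k < 5: P[k] unchanged, delta_P[k] = 0
For k >= 5: P[k] shifts by exactly -2
Delta array: [0, 0, 0, 0, 0, -2, -2]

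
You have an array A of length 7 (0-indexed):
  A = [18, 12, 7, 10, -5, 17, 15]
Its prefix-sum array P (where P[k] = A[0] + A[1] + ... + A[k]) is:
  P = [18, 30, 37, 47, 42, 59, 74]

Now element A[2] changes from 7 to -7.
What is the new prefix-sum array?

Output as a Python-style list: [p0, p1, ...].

Change: A[2] 7 -> -7, delta = -14
P[k] for k < 2: unchanged (A[2] not included)
P[k] for k >= 2: shift by delta = -14
  P[0] = 18 + 0 = 18
  P[1] = 30 + 0 = 30
  P[2] = 37 + -14 = 23
  P[3] = 47 + -14 = 33
  P[4] = 42 + -14 = 28
  P[5] = 59 + -14 = 45
  P[6] = 74 + -14 = 60

Answer: [18, 30, 23, 33, 28, 45, 60]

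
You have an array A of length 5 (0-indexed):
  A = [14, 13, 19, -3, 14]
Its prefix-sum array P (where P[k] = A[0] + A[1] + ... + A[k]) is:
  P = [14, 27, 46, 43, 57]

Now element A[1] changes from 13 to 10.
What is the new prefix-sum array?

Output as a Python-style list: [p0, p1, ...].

Answer: [14, 24, 43, 40, 54]

Derivation:
Change: A[1] 13 -> 10, delta = -3
P[k] for k < 1: unchanged (A[1] not included)
P[k] for k >= 1: shift by delta = -3
  P[0] = 14 + 0 = 14
  P[1] = 27 + -3 = 24
  P[2] = 46 + -3 = 43
  P[3] = 43 + -3 = 40
  P[4] = 57 + -3 = 54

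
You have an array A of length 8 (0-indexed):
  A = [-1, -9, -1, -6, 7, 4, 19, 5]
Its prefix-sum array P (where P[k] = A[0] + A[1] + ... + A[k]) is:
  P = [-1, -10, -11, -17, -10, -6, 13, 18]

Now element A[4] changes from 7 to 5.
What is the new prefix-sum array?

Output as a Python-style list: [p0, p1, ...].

Answer: [-1, -10, -11, -17, -12, -8, 11, 16]

Derivation:
Change: A[4] 7 -> 5, delta = -2
P[k] for k < 4: unchanged (A[4] not included)
P[k] for k >= 4: shift by delta = -2
  P[0] = -1 + 0 = -1
  P[1] = -10 + 0 = -10
  P[2] = -11 + 0 = -11
  P[3] = -17 + 0 = -17
  P[4] = -10 + -2 = -12
  P[5] = -6 + -2 = -8
  P[6] = 13 + -2 = 11
  P[7] = 18 + -2 = 16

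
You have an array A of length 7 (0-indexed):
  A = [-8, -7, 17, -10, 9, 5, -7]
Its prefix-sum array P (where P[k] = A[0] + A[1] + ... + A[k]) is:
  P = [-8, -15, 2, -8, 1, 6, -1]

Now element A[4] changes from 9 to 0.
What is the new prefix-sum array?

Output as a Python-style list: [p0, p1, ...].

Change: A[4] 9 -> 0, delta = -9
P[k] for k < 4: unchanged (A[4] not included)
P[k] for k >= 4: shift by delta = -9
  P[0] = -8 + 0 = -8
  P[1] = -15 + 0 = -15
  P[2] = 2 + 0 = 2
  P[3] = -8 + 0 = -8
  P[4] = 1 + -9 = -8
  P[5] = 6 + -9 = -3
  P[6] = -1 + -9 = -10

Answer: [-8, -15, 2, -8, -8, -3, -10]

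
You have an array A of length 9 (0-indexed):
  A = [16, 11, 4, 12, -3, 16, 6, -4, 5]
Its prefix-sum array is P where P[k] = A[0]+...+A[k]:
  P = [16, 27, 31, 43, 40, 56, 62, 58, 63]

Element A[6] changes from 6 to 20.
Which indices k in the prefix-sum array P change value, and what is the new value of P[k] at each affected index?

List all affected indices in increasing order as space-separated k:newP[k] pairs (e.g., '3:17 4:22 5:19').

P[k] = A[0] + ... + A[k]
P[k] includes A[6] iff k >= 6
Affected indices: 6, 7, ..., 8; delta = 14
  P[6]: 62 + 14 = 76
  P[7]: 58 + 14 = 72
  P[8]: 63 + 14 = 77

Answer: 6:76 7:72 8:77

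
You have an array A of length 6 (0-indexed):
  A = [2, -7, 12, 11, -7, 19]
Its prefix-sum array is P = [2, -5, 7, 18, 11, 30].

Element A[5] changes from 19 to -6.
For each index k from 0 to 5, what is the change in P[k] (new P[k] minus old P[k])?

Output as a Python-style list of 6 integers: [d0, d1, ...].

Answer: [0, 0, 0, 0, 0, -25]

Derivation:
Element change: A[5] 19 -> -6, delta = -25
For k < 5: P[k] unchanged, delta_P[k] = 0
For k >= 5: P[k] shifts by exactly -25
Delta array: [0, 0, 0, 0, 0, -25]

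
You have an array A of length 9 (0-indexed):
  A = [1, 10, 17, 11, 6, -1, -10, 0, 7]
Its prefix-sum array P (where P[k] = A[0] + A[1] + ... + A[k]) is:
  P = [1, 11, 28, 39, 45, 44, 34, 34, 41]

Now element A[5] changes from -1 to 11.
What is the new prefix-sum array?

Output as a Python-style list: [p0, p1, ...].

Change: A[5] -1 -> 11, delta = 12
P[k] for k < 5: unchanged (A[5] not included)
P[k] for k >= 5: shift by delta = 12
  P[0] = 1 + 0 = 1
  P[1] = 11 + 0 = 11
  P[2] = 28 + 0 = 28
  P[3] = 39 + 0 = 39
  P[4] = 45 + 0 = 45
  P[5] = 44 + 12 = 56
  P[6] = 34 + 12 = 46
  P[7] = 34 + 12 = 46
  P[8] = 41 + 12 = 53

Answer: [1, 11, 28, 39, 45, 56, 46, 46, 53]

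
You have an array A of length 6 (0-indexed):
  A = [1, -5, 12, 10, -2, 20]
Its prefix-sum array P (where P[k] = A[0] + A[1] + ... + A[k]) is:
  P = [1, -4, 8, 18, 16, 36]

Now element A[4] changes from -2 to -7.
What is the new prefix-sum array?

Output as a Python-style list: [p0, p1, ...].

Answer: [1, -4, 8, 18, 11, 31]

Derivation:
Change: A[4] -2 -> -7, delta = -5
P[k] for k < 4: unchanged (A[4] not included)
P[k] for k >= 4: shift by delta = -5
  P[0] = 1 + 0 = 1
  P[1] = -4 + 0 = -4
  P[2] = 8 + 0 = 8
  P[3] = 18 + 0 = 18
  P[4] = 16 + -5 = 11
  P[5] = 36 + -5 = 31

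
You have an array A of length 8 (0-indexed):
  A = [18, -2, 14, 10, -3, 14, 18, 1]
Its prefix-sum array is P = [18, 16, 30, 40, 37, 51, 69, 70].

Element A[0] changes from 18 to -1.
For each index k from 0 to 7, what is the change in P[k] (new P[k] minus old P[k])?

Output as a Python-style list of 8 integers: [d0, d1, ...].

Element change: A[0] 18 -> -1, delta = -19
For k < 0: P[k] unchanged, delta_P[k] = 0
For k >= 0: P[k] shifts by exactly -19
Delta array: [-19, -19, -19, -19, -19, -19, -19, -19]

Answer: [-19, -19, -19, -19, -19, -19, -19, -19]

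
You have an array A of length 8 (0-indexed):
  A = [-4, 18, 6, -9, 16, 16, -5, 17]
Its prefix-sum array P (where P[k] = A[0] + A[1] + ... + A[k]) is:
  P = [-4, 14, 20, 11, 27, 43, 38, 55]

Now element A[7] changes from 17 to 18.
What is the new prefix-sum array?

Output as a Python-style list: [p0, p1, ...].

Answer: [-4, 14, 20, 11, 27, 43, 38, 56]

Derivation:
Change: A[7] 17 -> 18, delta = 1
P[k] for k < 7: unchanged (A[7] not included)
P[k] for k >= 7: shift by delta = 1
  P[0] = -4 + 0 = -4
  P[1] = 14 + 0 = 14
  P[2] = 20 + 0 = 20
  P[3] = 11 + 0 = 11
  P[4] = 27 + 0 = 27
  P[5] = 43 + 0 = 43
  P[6] = 38 + 0 = 38
  P[7] = 55 + 1 = 56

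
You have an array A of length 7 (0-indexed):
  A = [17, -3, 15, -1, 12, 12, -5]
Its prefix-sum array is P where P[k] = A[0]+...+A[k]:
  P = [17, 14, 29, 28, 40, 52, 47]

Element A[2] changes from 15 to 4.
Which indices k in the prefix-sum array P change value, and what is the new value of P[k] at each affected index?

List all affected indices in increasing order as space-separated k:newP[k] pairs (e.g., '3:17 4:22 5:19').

P[k] = A[0] + ... + A[k]
P[k] includes A[2] iff k >= 2
Affected indices: 2, 3, ..., 6; delta = -11
  P[2]: 29 + -11 = 18
  P[3]: 28 + -11 = 17
  P[4]: 40 + -11 = 29
  P[5]: 52 + -11 = 41
  P[6]: 47 + -11 = 36

Answer: 2:18 3:17 4:29 5:41 6:36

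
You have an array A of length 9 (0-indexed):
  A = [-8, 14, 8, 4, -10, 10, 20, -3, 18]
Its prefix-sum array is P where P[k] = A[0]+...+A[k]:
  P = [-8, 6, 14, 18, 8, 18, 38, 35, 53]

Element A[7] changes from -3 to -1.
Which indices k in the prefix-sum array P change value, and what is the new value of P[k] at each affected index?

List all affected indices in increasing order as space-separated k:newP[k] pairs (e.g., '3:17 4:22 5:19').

P[k] = A[0] + ... + A[k]
P[k] includes A[7] iff k >= 7
Affected indices: 7, 8, ..., 8; delta = 2
  P[7]: 35 + 2 = 37
  P[8]: 53 + 2 = 55

Answer: 7:37 8:55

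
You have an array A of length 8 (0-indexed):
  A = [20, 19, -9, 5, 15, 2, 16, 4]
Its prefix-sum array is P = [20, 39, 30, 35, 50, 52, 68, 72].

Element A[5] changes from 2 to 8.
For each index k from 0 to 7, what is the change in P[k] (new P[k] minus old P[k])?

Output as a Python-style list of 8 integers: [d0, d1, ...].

Answer: [0, 0, 0, 0, 0, 6, 6, 6]

Derivation:
Element change: A[5] 2 -> 8, delta = 6
For k < 5: P[k] unchanged, delta_P[k] = 0
For k >= 5: P[k] shifts by exactly 6
Delta array: [0, 0, 0, 0, 0, 6, 6, 6]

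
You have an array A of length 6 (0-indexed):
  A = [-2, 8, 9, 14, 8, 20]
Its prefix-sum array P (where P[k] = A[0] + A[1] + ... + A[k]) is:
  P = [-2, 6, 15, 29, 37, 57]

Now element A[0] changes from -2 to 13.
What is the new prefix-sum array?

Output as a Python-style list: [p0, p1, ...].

Change: A[0] -2 -> 13, delta = 15
P[k] for k < 0: unchanged (A[0] not included)
P[k] for k >= 0: shift by delta = 15
  P[0] = -2 + 15 = 13
  P[1] = 6 + 15 = 21
  P[2] = 15 + 15 = 30
  P[3] = 29 + 15 = 44
  P[4] = 37 + 15 = 52
  P[5] = 57 + 15 = 72

Answer: [13, 21, 30, 44, 52, 72]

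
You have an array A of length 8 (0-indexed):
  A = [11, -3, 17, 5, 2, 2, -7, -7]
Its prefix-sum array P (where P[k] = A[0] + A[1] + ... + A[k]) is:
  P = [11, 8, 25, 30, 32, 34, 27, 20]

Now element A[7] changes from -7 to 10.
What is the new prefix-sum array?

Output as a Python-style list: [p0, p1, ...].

Change: A[7] -7 -> 10, delta = 17
P[k] for k < 7: unchanged (A[7] not included)
P[k] for k >= 7: shift by delta = 17
  P[0] = 11 + 0 = 11
  P[1] = 8 + 0 = 8
  P[2] = 25 + 0 = 25
  P[3] = 30 + 0 = 30
  P[4] = 32 + 0 = 32
  P[5] = 34 + 0 = 34
  P[6] = 27 + 0 = 27
  P[7] = 20 + 17 = 37

Answer: [11, 8, 25, 30, 32, 34, 27, 37]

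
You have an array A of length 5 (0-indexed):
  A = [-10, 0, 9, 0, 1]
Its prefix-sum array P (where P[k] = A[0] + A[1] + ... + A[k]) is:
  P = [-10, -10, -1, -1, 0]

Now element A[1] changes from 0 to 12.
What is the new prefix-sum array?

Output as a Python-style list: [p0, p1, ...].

Change: A[1] 0 -> 12, delta = 12
P[k] for k < 1: unchanged (A[1] not included)
P[k] for k >= 1: shift by delta = 12
  P[0] = -10 + 0 = -10
  P[1] = -10 + 12 = 2
  P[2] = -1 + 12 = 11
  P[3] = -1 + 12 = 11
  P[4] = 0 + 12 = 12

Answer: [-10, 2, 11, 11, 12]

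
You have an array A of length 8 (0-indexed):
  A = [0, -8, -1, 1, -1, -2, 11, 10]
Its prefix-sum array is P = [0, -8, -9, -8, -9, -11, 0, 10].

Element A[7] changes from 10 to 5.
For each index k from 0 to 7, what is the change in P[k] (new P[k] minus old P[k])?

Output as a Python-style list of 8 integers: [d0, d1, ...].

Answer: [0, 0, 0, 0, 0, 0, 0, -5]

Derivation:
Element change: A[7] 10 -> 5, delta = -5
For k < 7: P[k] unchanged, delta_P[k] = 0
For k >= 7: P[k] shifts by exactly -5
Delta array: [0, 0, 0, 0, 0, 0, 0, -5]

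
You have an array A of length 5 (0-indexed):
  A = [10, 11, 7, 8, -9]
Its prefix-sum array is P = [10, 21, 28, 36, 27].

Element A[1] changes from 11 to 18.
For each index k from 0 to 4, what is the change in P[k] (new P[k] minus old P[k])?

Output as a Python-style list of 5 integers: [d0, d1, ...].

Answer: [0, 7, 7, 7, 7]

Derivation:
Element change: A[1] 11 -> 18, delta = 7
For k < 1: P[k] unchanged, delta_P[k] = 0
For k >= 1: P[k] shifts by exactly 7
Delta array: [0, 7, 7, 7, 7]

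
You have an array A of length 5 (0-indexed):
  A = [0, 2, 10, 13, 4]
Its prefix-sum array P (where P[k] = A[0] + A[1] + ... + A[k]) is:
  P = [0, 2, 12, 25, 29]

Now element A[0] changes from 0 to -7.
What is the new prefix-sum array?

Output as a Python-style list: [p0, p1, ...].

Answer: [-7, -5, 5, 18, 22]

Derivation:
Change: A[0] 0 -> -7, delta = -7
P[k] for k < 0: unchanged (A[0] not included)
P[k] for k >= 0: shift by delta = -7
  P[0] = 0 + -7 = -7
  P[1] = 2 + -7 = -5
  P[2] = 12 + -7 = 5
  P[3] = 25 + -7 = 18
  P[4] = 29 + -7 = 22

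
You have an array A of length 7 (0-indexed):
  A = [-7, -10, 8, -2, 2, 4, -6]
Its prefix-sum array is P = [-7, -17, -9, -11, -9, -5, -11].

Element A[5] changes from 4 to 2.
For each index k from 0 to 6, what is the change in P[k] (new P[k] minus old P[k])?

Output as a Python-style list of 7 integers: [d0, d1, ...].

Element change: A[5] 4 -> 2, delta = -2
For k < 5: P[k] unchanged, delta_P[k] = 0
For k >= 5: P[k] shifts by exactly -2
Delta array: [0, 0, 0, 0, 0, -2, -2]

Answer: [0, 0, 0, 0, 0, -2, -2]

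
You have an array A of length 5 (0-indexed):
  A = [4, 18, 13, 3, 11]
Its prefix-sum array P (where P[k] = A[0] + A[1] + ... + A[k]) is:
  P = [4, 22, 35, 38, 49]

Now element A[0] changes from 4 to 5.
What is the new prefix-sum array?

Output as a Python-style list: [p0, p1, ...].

Answer: [5, 23, 36, 39, 50]

Derivation:
Change: A[0] 4 -> 5, delta = 1
P[k] for k < 0: unchanged (A[0] not included)
P[k] for k >= 0: shift by delta = 1
  P[0] = 4 + 1 = 5
  P[1] = 22 + 1 = 23
  P[2] = 35 + 1 = 36
  P[3] = 38 + 1 = 39
  P[4] = 49 + 1 = 50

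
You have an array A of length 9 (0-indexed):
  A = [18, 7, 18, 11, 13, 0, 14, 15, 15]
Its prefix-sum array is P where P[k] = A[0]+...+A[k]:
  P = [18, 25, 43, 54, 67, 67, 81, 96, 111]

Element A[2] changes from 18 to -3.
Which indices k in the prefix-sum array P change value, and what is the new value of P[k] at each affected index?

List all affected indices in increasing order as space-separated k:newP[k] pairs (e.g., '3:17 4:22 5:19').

Answer: 2:22 3:33 4:46 5:46 6:60 7:75 8:90

Derivation:
P[k] = A[0] + ... + A[k]
P[k] includes A[2] iff k >= 2
Affected indices: 2, 3, ..., 8; delta = -21
  P[2]: 43 + -21 = 22
  P[3]: 54 + -21 = 33
  P[4]: 67 + -21 = 46
  P[5]: 67 + -21 = 46
  P[6]: 81 + -21 = 60
  P[7]: 96 + -21 = 75
  P[8]: 111 + -21 = 90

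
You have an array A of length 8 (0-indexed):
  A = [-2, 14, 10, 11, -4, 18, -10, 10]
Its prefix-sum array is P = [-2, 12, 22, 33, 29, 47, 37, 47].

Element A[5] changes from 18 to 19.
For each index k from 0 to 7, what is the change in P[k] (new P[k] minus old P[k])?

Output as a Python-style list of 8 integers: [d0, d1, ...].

Element change: A[5] 18 -> 19, delta = 1
For k < 5: P[k] unchanged, delta_P[k] = 0
For k >= 5: P[k] shifts by exactly 1
Delta array: [0, 0, 0, 0, 0, 1, 1, 1]

Answer: [0, 0, 0, 0, 0, 1, 1, 1]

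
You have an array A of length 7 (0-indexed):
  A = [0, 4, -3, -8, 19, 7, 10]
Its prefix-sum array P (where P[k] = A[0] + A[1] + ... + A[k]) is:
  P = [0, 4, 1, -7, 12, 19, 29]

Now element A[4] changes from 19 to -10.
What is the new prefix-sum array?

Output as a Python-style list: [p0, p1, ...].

Change: A[4] 19 -> -10, delta = -29
P[k] for k < 4: unchanged (A[4] not included)
P[k] for k >= 4: shift by delta = -29
  P[0] = 0 + 0 = 0
  P[1] = 4 + 0 = 4
  P[2] = 1 + 0 = 1
  P[3] = -7 + 0 = -7
  P[4] = 12 + -29 = -17
  P[5] = 19 + -29 = -10
  P[6] = 29 + -29 = 0

Answer: [0, 4, 1, -7, -17, -10, 0]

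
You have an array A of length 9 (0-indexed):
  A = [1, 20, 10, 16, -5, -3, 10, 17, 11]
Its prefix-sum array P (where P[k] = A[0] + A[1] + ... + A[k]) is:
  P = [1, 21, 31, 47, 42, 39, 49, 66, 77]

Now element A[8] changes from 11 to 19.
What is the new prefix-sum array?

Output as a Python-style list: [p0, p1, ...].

Answer: [1, 21, 31, 47, 42, 39, 49, 66, 85]

Derivation:
Change: A[8] 11 -> 19, delta = 8
P[k] for k < 8: unchanged (A[8] not included)
P[k] for k >= 8: shift by delta = 8
  P[0] = 1 + 0 = 1
  P[1] = 21 + 0 = 21
  P[2] = 31 + 0 = 31
  P[3] = 47 + 0 = 47
  P[4] = 42 + 0 = 42
  P[5] = 39 + 0 = 39
  P[6] = 49 + 0 = 49
  P[7] = 66 + 0 = 66
  P[8] = 77 + 8 = 85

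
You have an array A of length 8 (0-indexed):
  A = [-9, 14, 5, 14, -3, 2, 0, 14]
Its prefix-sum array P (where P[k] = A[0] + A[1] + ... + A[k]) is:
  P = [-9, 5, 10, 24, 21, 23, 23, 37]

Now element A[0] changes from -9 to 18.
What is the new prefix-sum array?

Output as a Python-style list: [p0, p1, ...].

Answer: [18, 32, 37, 51, 48, 50, 50, 64]

Derivation:
Change: A[0] -9 -> 18, delta = 27
P[k] for k < 0: unchanged (A[0] not included)
P[k] for k >= 0: shift by delta = 27
  P[0] = -9 + 27 = 18
  P[1] = 5 + 27 = 32
  P[2] = 10 + 27 = 37
  P[3] = 24 + 27 = 51
  P[4] = 21 + 27 = 48
  P[5] = 23 + 27 = 50
  P[6] = 23 + 27 = 50
  P[7] = 37 + 27 = 64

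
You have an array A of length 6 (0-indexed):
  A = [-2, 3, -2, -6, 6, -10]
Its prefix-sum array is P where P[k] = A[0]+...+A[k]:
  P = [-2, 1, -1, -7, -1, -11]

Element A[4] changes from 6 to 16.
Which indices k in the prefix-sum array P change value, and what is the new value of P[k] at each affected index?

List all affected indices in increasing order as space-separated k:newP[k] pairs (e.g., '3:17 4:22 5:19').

Answer: 4:9 5:-1

Derivation:
P[k] = A[0] + ... + A[k]
P[k] includes A[4] iff k >= 4
Affected indices: 4, 5, ..., 5; delta = 10
  P[4]: -1 + 10 = 9
  P[5]: -11 + 10 = -1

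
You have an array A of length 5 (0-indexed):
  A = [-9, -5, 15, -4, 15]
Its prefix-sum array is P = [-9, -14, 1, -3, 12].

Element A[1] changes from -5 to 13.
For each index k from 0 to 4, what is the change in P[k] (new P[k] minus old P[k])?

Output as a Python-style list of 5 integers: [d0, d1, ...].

Answer: [0, 18, 18, 18, 18]

Derivation:
Element change: A[1] -5 -> 13, delta = 18
For k < 1: P[k] unchanged, delta_P[k] = 0
For k >= 1: P[k] shifts by exactly 18
Delta array: [0, 18, 18, 18, 18]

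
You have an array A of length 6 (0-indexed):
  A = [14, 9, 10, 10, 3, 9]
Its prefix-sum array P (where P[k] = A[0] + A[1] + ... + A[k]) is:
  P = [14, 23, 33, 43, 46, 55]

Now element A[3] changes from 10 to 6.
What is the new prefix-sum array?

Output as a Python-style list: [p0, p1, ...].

Answer: [14, 23, 33, 39, 42, 51]

Derivation:
Change: A[3] 10 -> 6, delta = -4
P[k] for k < 3: unchanged (A[3] not included)
P[k] for k >= 3: shift by delta = -4
  P[0] = 14 + 0 = 14
  P[1] = 23 + 0 = 23
  P[2] = 33 + 0 = 33
  P[3] = 43 + -4 = 39
  P[4] = 46 + -4 = 42
  P[5] = 55 + -4 = 51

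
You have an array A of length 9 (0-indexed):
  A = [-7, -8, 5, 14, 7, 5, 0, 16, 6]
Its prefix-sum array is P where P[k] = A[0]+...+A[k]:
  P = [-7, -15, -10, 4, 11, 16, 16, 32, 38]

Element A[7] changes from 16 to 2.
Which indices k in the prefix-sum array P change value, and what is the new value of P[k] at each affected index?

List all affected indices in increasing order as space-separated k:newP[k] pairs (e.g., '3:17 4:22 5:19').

Answer: 7:18 8:24

Derivation:
P[k] = A[0] + ... + A[k]
P[k] includes A[7] iff k >= 7
Affected indices: 7, 8, ..., 8; delta = -14
  P[7]: 32 + -14 = 18
  P[8]: 38 + -14 = 24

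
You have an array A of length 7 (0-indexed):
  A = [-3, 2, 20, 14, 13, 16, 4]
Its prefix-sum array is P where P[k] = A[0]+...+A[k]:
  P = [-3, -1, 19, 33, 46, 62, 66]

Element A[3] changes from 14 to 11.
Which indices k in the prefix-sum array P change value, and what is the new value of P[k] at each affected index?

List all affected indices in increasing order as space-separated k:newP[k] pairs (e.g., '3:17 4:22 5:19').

P[k] = A[0] + ... + A[k]
P[k] includes A[3] iff k >= 3
Affected indices: 3, 4, ..., 6; delta = -3
  P[3]: 33 + -3 = 30
  P[4]: 46 + -3 = 43
  P[5]: 62 + -3 = 59
  P[6]: 66 + -3 = 63

Answer: 3:30 4:43 5:59 6:63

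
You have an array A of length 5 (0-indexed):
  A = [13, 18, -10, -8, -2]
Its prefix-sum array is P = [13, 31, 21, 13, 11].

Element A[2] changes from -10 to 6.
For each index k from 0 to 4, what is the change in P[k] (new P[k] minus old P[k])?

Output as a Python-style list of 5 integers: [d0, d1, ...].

Answer: [0, 0, 16, 16, 16]

Derivation:
Element change: A[2] -10 -> 6, delta = 16
For k < 2: P[k] unchanged, delta_P[k] = 0
For k >= 2: P[k] shifts by exactly 16
Delta array: [0, 0, 16, 16, 16]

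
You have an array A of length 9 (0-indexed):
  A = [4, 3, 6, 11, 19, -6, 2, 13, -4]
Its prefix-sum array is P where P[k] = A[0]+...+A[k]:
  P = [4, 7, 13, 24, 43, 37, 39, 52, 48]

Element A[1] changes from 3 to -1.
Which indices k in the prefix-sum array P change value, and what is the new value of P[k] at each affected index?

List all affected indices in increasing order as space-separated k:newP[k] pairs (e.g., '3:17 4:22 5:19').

P[k] = A[0] + ... + A[k]
P[k] includes A[1] iff k >= 1
Affected indices: 1, 2, ..., 8; delta = -4
  P[1]: 7 + -4 = 3
  P[2]: 13 + -4 = 9
  P[3]: 24 + -4 = 20
  P[4]: 43 + -4 = 39
  P[5]: 37 + -4 = 33
  P[6]: 39 + -4 = 35
  P[7]: 52 + -4 = 48
  P[8]: 48 + -4 = 44

Answer: 1:3 2:9 3:20 4:39 5:33 6:35 7:48 8:44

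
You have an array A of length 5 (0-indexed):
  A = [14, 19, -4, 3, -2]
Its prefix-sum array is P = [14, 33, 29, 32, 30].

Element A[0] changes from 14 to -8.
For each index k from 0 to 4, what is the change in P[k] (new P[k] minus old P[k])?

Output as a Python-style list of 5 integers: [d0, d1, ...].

Answer: [-22, -22, -22, -22, -22]

Derivation:
Element change: A[0] 14 -> -8, delta = -22
For k < 0: P[k] unchanged, delta_P[k] = 0
For k >= 0: P[k] shifts by exactly -22
Delta array: [-22, -22, -22, -22, -22]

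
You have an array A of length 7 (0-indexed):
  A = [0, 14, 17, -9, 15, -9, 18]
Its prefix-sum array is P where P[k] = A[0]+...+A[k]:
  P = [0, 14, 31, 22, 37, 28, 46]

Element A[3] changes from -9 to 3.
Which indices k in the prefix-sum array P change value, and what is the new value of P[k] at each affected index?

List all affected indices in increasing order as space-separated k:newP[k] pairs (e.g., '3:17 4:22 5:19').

Answer: 3:34 4:49 5:40 6:58

Derivation:
P[k] = A[0] + ... + A[k]
P[k] includes A[3] iff k >= 3
Affected indices: 3, 4, ..., 6; delta = 12
  P[3]: 22 + 12 = 34
  P[4]: 37 + 12 = 49
  P[5]: 28 + 12 = 40
  P[6]: 46 + 12 = 58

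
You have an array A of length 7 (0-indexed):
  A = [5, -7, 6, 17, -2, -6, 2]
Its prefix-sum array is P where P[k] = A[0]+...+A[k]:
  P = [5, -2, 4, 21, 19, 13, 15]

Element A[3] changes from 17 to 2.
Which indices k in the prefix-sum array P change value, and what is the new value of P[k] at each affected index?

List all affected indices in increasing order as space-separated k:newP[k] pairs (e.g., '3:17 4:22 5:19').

Answer: 3:6 4:4 5:-2 6:0

Derivation:
P[k] = A[0] + ... + A[k]
P[k] includes A[3] iff k >= 3
Affected indices: 3, 4, ..., 6; delta = -15
  P[3]: 21 + -15 = 6
  P[4]: 19 + -15 = 4
  P[5]: 13 + -15 = -2
  P[6]: 15 + -15 = 0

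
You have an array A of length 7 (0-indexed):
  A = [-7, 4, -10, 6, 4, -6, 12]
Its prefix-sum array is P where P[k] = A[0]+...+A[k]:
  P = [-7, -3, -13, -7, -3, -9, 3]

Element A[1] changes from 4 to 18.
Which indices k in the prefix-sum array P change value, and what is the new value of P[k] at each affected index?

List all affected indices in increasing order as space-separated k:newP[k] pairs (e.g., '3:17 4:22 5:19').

Answer: 1:11 2:1 3:7 4:11 5:5 6:17

Derivation:
P[k] = A[0] + ... + A[k]
P[k] includes A[1] iff k >= 1
Affected indices: 1, 2, ..., 6; delta = 14
  P[1]: -3 + 14 = 11
  P[2]: -13 + 14 = 1
  P[3]: -7 + 14 = 7
  P[4]: -3 + 14 = 11
  P[5]: -9 + 14 = 5
  P[6]: 3 + 14 = 17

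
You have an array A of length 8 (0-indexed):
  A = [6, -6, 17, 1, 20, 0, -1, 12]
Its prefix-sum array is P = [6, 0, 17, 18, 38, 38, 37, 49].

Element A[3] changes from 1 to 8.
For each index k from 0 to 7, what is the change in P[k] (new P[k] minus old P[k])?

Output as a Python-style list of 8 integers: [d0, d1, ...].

Answer: [0, 0, 0, 7, 7, 7, 7, 7]

Derivation:
Element change: A[3] 1 -> 8, delta = 7
For k < 3: P[k] unchanged, delta_P[k] = 0
For k >= 3: P[k] shifts by exactly 7
Delta array: [0, 0, 0, 7, 7, 7, 7, 7]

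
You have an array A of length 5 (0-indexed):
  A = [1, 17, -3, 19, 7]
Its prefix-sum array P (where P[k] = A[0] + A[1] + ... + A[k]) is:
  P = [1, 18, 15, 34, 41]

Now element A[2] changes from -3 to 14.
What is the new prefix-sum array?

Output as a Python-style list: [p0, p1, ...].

Change: A[2] -3 -> 14, delta = 17
P[k] for k < 2: unchanged (A[2] not included)
P[k] for k >= 2: shift by delta = 17
  P[0] = 1 + 0 = 1
  P[1] = 18 + 0 = 18
  P[2] = 15 + 17 = 32
  P[3] = 34 + 17 = 51
  P[4] = 41 + 17 = 58

Answer: [1, 18, 32, 51, 58]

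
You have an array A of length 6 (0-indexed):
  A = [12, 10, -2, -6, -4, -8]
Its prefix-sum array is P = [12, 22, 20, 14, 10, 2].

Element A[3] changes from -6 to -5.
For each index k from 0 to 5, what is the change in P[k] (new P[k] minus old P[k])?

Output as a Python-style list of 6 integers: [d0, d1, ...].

Answer: [0, 0, 0, 1, 1, 1]

Derivation:
Element change: A[3] -6 -> -5, delta = 1
For k < 3: P[k] unchanged, delta_P[k] = 0
For k >= 3: P[k] shifts by exactly 1
Delta array: [0, 0, 0, 1, 1, 1]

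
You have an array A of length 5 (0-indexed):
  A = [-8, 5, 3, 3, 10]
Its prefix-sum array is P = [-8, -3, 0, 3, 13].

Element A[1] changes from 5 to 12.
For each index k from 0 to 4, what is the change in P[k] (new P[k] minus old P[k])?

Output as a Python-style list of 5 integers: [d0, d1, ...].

Element change: A[1] 5 -> 12, delta = 7
For k < 1: P[k] unchanged, delta_P[k] = 0
For k >= 1: P[k] shifts by exactly 7
Delta array: [0, 7, 7, 7, 7]

Answer: [0, 7, 7, 7, 7]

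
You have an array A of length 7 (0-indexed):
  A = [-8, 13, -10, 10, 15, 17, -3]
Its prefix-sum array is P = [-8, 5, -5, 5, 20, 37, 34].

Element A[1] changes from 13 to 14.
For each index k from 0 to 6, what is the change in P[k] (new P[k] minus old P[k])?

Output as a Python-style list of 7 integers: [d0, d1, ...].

Element change: A[1] 13 -> 14, delta = 1
For k < 1: P[k] unchanged, delta_P[k] = 0
For k >= 1: P[k] shifts by exactly 1
Delta array: [0, 1, 1, 1, 1, 1, 1]

Answer: [0, 1, 1, 1, 1, 1, 1]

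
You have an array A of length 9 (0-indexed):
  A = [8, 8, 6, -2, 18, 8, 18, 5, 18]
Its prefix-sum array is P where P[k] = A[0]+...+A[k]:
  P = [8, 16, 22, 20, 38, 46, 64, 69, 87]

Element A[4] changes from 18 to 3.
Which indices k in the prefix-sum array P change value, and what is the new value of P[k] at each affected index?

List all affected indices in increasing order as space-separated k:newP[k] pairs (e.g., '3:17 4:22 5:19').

P[k] = A[0] + ... + A[k]
P[k] includes A[4] iff k >= 4
Affected indices: 4, 5, ..., 8; delta = -15
  P[4]: 38 + -15 = 23
  P[5]: 46 + -15 = 31
  P[6]: 64 + -15 = 49
  P[7]: 69 + -15 = 54
  P[8]: 87 + -15 = 72

Answer: 4:23 5:31 6:49 7:54 8:72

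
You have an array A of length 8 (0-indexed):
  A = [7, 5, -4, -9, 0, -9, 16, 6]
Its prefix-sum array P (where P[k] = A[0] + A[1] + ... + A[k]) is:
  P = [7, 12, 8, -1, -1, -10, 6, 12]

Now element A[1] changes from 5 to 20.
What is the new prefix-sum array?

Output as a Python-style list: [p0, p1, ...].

Change: A[1] 5 -> 20, delta = 15
P[k] for k < 1: unchanged (A[1] not included)
P[k] for k >= 1: shift by delta = 15
  P[0] = 7 + 0 = 7
  P[1] = 12 + 15 = 27
  P[2] = 8 + 15 = 23
  P[3] = -1 + 15 = 14
  P[4] = -1 + 15 = 14
  P[5] = -10 + 15 = 5
  P[6] = 6 + 15 = 21
  P[7] = 12 + 15 = 27

Answer: [7, 27, 23, 14, 14, 5, 21, 27]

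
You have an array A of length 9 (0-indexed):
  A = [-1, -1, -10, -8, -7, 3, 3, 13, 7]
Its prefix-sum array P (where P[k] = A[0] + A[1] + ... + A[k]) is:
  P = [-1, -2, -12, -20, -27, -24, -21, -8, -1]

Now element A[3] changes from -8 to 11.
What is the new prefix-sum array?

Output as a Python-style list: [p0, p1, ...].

Change: A[3] -8 -> 11, delta = 19
P[k] for k < 3: unchanged (A[3] not included)
P[k] for k >= 3: shift by delta = 19
  P[0] = -1 + 0 = -1
  P[1] = -2 + 0 = -2
  P[2] = -12 + 0 = -12
  P[3] = -20 + 19 = -1
  P[4] = -27 + 19 = -8
  P[5] = -24 + 19 = -5
  P[6] = -21 + 19 = -2
  P[7] = -8 + 19 = 11
  P[8] = -1 + 19 = 18

Answer: [-1, -2, -12, -1, -8, -5, -2, 11, 18]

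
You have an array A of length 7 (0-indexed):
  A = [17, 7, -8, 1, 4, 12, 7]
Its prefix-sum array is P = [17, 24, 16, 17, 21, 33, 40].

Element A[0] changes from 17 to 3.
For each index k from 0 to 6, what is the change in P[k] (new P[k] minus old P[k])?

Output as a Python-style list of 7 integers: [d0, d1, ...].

Element change: A[0] 17 -> 3, delta = -14
For k < 0: P[k] unchanged, delta_P[k] = 0
For k >= 0: P[k] shifts by exactly -14
Delta array: [-14, -14, -14, -14, -14, -14, -14]

Answer: [-14, -14, -14, -14, -14, -14, -14]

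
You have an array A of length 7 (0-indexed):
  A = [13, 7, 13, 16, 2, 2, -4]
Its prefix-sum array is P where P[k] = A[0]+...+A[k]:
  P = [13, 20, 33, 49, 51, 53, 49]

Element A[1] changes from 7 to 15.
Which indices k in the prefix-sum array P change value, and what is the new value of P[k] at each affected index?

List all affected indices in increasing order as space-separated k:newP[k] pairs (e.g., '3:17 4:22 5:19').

P[k] = A[0] + ... + A[k]
P[k] includes A[1] iff k >= 1
Affected indices: 1, 2, ..., 6; delta = 8
  P[1]: 20 + 8 = 28
  P[2]: 33 + 8 = 41
  P[3]: 49 + 8 = 57
  P[4]: 51 + 8 = 59
  P[5]: 53 + 8 = 61
  P[6]: 49 + 8 = 57

Answer: 1:28 2:41 3:57 4:59 5:61 6:57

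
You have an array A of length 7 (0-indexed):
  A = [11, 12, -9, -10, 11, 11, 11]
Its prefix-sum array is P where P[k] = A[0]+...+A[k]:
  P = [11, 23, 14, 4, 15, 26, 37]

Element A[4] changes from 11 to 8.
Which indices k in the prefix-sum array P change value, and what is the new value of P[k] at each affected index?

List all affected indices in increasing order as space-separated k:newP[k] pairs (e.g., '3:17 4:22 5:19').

P[k] = A[0] + ... + A[k]
P[k] includes A[4] iff k >= 4
Affected indices: 4, 5, ..., 6; delta = -3
  P[4]: 15 + -3 = 12
  P[5]: 26 + -3 = 23
  P[6]: 37 + -3 = 34

Answer: 4:12 5:23 6:34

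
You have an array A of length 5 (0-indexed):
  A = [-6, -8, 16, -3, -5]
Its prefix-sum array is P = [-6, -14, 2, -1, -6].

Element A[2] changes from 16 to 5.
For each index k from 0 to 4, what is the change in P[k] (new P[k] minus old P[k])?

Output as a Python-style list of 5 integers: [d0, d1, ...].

Answer: [0, 0, -11, -11, -11]

Derivation:
Element change: A[2] 16 -> 5, delta = -11
For k < 2: P[k] unchanged, delta_P[k] = 0
For k >= 2: P[k] shifts by exactly -11
Delta array: [0, 0, -11, -11, -11]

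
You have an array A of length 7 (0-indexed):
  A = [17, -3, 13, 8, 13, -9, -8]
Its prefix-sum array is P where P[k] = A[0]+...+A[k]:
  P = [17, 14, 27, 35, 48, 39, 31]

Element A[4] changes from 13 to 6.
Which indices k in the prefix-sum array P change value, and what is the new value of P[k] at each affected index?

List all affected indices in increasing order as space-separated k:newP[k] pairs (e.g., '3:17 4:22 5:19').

P[k] = A[0] + ... + A[k]
P[k] includes A[4] iff k >= 4
Affected indices: 4, 5, ..., 6; delta = -7
  P[4]: 48 + -7 = 41
  P[5]: 39 + -7 = 32
  P[6]: 31 + -7 = 24

Answer: 4:41 5:32 6:24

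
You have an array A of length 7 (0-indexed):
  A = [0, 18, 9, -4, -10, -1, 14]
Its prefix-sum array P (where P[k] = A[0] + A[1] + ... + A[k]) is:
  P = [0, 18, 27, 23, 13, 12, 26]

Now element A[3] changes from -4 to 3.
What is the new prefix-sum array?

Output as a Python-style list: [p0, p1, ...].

Change: A[3] -4 -> 3, delta = 7
P[k] for k < 3: unchanged (A[3] not included)
P[k] for k >= 3: shift by delta = 7
  P[0] = 0 + 0 = 0
  P[1] = 18 + 0 = 18
  P[2] = 27 + 0 = 27
  P[3] = 23 + 7 = 30
  P[4] = 13 + 7 = 20
  P[5] = 12 + 7 = 19
  P[6] = 26 + 7 = 33

Answer: [0, 18, 27, 30, 20, 19, 33]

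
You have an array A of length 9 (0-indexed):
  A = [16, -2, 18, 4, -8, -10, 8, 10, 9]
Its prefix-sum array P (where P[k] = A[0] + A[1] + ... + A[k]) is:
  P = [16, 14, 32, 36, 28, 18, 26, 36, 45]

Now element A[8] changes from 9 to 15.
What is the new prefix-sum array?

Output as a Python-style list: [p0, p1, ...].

Change: A[8] 9 -> 15, delta = 6
P[k] for k < 8: unchanged (A[8] not included)
P[k] for k >= 8: shift by delta = 6
  P[0] = 16 + 0 = 16
  P[1] = 14 + 0 = 14
  P[2] = 32 + 0 = 32
  P[3] = 36 + 0 = 36
  P[4] = 28 + 0 = 28
  P[5] = 18 + 0 = 18
  P[6] = 26 + 0 = 26
  P[7] = 36 + 0 = 36
  P[8] = 45 + 6 = 51

Answer: [16, 14, 32, 36, 28, 18, 26, 36, 51]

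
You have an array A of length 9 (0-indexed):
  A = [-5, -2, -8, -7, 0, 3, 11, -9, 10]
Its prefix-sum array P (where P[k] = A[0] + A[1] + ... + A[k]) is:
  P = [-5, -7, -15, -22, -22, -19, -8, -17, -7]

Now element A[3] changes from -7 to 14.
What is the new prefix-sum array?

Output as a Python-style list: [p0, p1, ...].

Change: A[3] -7 -> 14, delta = 21
P[k] for k < 3: unchanged (A[3] not included)
P[k] for k >= 3: shift by delta = 21
  P[0] = -5 + 0 = -5
  P[1] = -7 + 0 = -7
  P[2] = -15 + 0 = -15
  P[3] = -22 + 21 = -1
  P[4] = -22 + 21 = -1
  P[5] = -19 + 21 = 2
  P[6] = -8 + 21 = 13
  P[7] = -17 + 21 = 4
  P[8] = -7 + 21 = 14

Answer: [-5, -7, -15, -1, -1, 2, 13, 4, 14]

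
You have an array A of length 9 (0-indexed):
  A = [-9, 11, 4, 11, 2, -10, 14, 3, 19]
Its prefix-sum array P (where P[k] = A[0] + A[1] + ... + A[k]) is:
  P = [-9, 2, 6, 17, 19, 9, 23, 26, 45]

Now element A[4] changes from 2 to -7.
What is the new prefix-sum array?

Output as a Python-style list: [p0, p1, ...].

Change: A[4] 2 -> -7, delta = -9
P[k] for k < 4: unchanged (A[4] not included)
P[k] for k >= 4: shift by delta = -9
  P[0] = -9 + 0 = -9
  P[1] = 2 + 0 = 2
  P[2] = 6 + 0 = 6
  P[3] = 17 + 0 = 17
  P[4] = 19 + -9 = 10
  P[5] = 9 + -9 = 0
  P[6] = 23 + -9 = 14
  P[7] = 26 + -9 = 17
  P[8] = 45 + -9 = 36

Answer: [-9, 2, 6, 17, 10, 0, 14, 17, 36]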